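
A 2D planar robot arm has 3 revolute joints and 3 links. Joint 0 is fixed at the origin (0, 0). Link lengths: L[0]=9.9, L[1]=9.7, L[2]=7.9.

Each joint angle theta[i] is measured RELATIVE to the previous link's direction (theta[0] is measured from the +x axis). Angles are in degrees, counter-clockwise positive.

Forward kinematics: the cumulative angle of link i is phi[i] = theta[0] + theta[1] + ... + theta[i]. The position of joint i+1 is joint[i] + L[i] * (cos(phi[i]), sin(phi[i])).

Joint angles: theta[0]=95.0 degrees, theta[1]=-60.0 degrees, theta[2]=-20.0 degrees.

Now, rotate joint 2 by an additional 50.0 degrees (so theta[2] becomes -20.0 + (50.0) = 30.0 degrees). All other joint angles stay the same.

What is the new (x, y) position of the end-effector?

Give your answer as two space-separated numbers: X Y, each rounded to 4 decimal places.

joint[0] = (0.0000, 0.0000)  (base)
link 0: phi[0] = 95 = 95 deg
  cos(95 deg) = -0.0872, sin(95 deg) = 0.9962
  joint[1] = (0.0000, 0.0000) + 9.9 * (-0.0872, 0.9962) = (0.0000 + -0.8628, 0.0000 + 9.8623) = (-0.8628, 9.8623)
link 1: phi[1] = 95 + -60 = 35 deg
  cos(35 deg) = 0.8192, sin(35 deg) = 0.5736
  joint[2] = (-0.8628, 9.8623) + 9.7 * (0.8192, 0.5736) = (-0.8628 + 7.9458, 9.8623 + 5.5637) = (7.0829, 15.4260)
link 2: phi[2] = 95 + -60 + 30 = 65 deg
  cos(65 deg) = 0.4226, sin(65 deg) = 0.9063
  joint[3] = (7.0829, 15.4260) + 7.9 * (0.4226, 0.9063) = (7.0829 + 3.3387, 15.4260 + 7.1598) = (10.4216, 22.5859)
End effector: (10.4216, 22.5859)

Answer: 10.4216 22.5859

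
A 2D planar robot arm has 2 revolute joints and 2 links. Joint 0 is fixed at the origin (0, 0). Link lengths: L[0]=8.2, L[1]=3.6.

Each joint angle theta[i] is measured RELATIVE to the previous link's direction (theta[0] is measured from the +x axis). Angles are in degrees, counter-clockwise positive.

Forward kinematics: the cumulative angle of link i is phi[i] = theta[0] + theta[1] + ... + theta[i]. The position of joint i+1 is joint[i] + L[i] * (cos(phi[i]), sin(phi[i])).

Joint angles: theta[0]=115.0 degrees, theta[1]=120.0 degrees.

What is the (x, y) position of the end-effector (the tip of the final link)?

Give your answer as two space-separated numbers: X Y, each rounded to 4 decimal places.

Answer: -5.5303 4.4828

Derivation:
joint[0] = (0.0000, 0.0000)  (base)
link 0: phi[0] = 115 = 115 deg
  cos(115 deg) = -0.4226, sin(115 deg) = 0.9063
  joint[1] = (0.0000, 0.0000) + 8.2 * (-0.4226, 0.9063) = (0.0000 + -3.4655, 0.0000 + 7.4317) = (-3.4655, 7.4317)
link 1: phi[1] = 115 + 120 = 235 deg
  cos(235 deg) = -0.5736, sin(235 deg) = -0.8192
  joint[2] = (-3.4655, 7.4317) + 3.6 * (-0.5736, -0.8192) = (-3.4655 + -2.0649, 7.4317 + -2.9489) = (-5.5303, 4.4828)
End effector: (-5.5303, 4.4828)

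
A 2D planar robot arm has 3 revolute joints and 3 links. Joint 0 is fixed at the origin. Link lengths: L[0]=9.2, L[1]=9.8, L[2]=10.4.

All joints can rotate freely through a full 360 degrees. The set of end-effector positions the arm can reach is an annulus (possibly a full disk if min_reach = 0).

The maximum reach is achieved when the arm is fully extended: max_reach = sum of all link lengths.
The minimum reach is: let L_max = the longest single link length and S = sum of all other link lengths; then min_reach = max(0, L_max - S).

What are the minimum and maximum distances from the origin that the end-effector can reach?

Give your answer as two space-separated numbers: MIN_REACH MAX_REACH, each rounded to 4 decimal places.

Link lengths: [9.2, 9.8, 10.4]
max_reach = 9.2 + 9.8 + 10.4 = 29.4
L_max = max([9.2, 9.8, 10.4]) = 10.4
S (sum of others) = 29.4 - 10.4 = 19
min_reach = max(0, 10.4 - 19) = max(0, -8.6) = 0

Answer: 0.0000 29.4000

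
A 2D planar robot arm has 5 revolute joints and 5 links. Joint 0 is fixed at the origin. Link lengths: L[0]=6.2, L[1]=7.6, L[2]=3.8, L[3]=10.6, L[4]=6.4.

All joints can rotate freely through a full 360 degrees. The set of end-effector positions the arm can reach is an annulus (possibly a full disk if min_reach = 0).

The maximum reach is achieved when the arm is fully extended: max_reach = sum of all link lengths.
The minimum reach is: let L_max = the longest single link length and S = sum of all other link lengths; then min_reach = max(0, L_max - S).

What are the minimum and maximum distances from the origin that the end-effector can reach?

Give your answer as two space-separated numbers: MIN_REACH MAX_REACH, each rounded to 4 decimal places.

Link lengths: [6.2, 7.6, 3.8, 10.6, 6.4]
max_reach = 6.2 + 7.6 + 3.8 + 10.6 + 6.4 = 34.6
L_max = max([6.2, 7.6, 3.8, 10.6, 6.4]) = 10.6
S (sum of others) = 34.6 - 10.6 = 24
min_reach = max(0, 10.6 - 24) = max(0, -13.4) = 0

Answer: 0.0000 34.6000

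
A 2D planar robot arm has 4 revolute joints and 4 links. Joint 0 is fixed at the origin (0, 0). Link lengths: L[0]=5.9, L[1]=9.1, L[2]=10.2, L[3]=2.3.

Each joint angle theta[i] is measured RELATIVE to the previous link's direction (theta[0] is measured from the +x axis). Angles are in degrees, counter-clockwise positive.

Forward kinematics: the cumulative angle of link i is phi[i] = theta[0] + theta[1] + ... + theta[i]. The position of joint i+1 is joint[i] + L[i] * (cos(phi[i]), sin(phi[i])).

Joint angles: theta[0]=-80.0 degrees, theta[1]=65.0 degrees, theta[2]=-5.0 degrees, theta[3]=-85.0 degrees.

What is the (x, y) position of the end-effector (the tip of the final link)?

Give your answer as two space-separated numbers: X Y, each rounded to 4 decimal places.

Answer: 18.8040 -13.8759

Derivation:
joint[0] = (0.0000, 0.0000)  (base)
link 0: phi[0] = -80 = -80 deg
  cos(-80 deg) = 0.1736, sin(-80 deg) = -0.9848
  joint[1] = (0.0000, 0.0000) + 5.9 * (0.1736, -0.9848) = (0.0000 + 1.0245, 0.0000 + -5.8104) = (1.0245, -5.8104)
link 1: phi[1] = -80 + 65 = -15 deg
  cos(-15 deg) = 0.9659, sin(-15 deg) = -0.2588
  joint[2] = (1.0245, -5.8104) + 9.1 * (0.9659, -0.2588) = (1.0245 + 8.7899, -5.8104 + -2.3553) = (9.8144, -8.1656)
link 2: phi[2] = -80 + 65 + -5 = -20 deg
  cos(-20 deg) = 0.9397, sin(-20 deg) = -0.3420
  joint[3] = (9.8144, -8.1656) + 10.2 * (0.9397, -0.3420) = (9.8144 + 9.5849, -8.1656 + -3.4886) = (19.3993, -11.6542)
link 3: phi[3] = -80 + 65 + -5 + -85 = -105 deg
  cos(-105 deg) = -0.2588, sin(-105 deg) = -0.9659
  joint[4] = (19.3993, -11.6542) + 2.3 * (-0.2588, -0.9659) = (19.3993 + -0.5953, -11.6542 + -2.2216) = (18.8040, -13.8759)
End effector: (18.8040, -13.8759)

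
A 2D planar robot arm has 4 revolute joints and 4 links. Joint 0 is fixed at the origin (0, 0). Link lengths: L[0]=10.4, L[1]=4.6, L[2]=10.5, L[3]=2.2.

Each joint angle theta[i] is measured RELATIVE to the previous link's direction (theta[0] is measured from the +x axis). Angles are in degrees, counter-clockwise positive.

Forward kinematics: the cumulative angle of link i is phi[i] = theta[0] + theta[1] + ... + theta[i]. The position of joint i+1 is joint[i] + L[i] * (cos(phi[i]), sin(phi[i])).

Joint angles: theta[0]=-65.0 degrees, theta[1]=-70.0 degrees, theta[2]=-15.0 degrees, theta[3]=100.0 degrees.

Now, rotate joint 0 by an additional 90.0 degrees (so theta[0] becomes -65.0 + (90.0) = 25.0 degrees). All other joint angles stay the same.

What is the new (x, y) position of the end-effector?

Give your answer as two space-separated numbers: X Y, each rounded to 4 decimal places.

joint[0] = (0.0000, 0.0000)  (base)
link 0: phi[0] = 25 = 25 deg
  cos(25 deg) = 0.9063, sin(25 deg) = 0.4226
  joint[1] = (0.0000, 0.0000) + 10.4 * (0.9063, 0.4226) = (0.0000 + 9.4256, 0.0000 + 4.3952) = (9.4256, 4.3952)
link 1: phi[1] = 25 + -70 = -45 deg
  cos(-45 deg) = 0.7071, sin(-45 deg) = -0.7071
  joint[2] = (9.4256, 4.3952) + 4.6 * (0.7071, -0.7071) = (9.4256 + 3.2527, 4.3952 + -3.2527) = (12.6783, 1.1425)
link 2: phi[2] = 25 + -70 + -15 = -60 deg
  cos(-60 deg) = 0.5000, sin(-60 deg) = -0.8660
  joint[3] = (12.6783, 1.1425) + 10.5 * (0.5000, -0.8660) = (12.6783 + 5.2500, 1.1425 + -9.0933) = (17.9283, -7.9507)
link 3: phi[3] = 25 + -70 + -15 + 100 = 40 deg
  cos(40 deg) = 0.7660, sin(40 deg) = 0.6428
  joint[4] = (17.9283, -7.9507) + 2.2 * (0.7660, 0.6428) = (17.9283 + 1.6853, -7.9507 + 1.4141) = (19.6136, -6.5366)
End effector: (19.6136, -6.5366)

Answer: 19.6136 -6.5366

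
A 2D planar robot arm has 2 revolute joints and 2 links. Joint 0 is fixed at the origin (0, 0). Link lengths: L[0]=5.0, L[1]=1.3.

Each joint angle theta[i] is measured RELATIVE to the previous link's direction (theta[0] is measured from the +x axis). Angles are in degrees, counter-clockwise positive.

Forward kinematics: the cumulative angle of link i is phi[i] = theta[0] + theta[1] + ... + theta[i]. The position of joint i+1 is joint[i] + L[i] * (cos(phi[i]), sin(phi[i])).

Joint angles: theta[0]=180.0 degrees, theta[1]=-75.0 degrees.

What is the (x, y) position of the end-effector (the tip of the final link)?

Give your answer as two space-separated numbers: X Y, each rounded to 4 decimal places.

joint[0] = (0.0000, 0.0000)  (base)
link 0: phi[0] = 180 = 180 deg
  cos(180 deg) = -1.0000, sin(180 deg) = 0.0000
  joint[1] = (0.0000, 0.0000) + 5 * (-1.0000, 0.0000) = (0.0000 + -5.0000, 0.0000 + 0.0000) = (-5.0000, 0.0000)
link 1: phi[1] = 180 + -75 = 105 deg
  cos(105 deg) = -0.2588, sin(105 deg) = 0.9659
  joint[2] = (-5.0000, 0.0000) + 1.3 * (-0.2588, 0.9659) = (-5.0000 + -0.3365, 0.0000 + 1.2557) = (-5.3365, 1.2557)
End effector: (-5.3365, 1.2557)

Answer: -5.3365 1.2557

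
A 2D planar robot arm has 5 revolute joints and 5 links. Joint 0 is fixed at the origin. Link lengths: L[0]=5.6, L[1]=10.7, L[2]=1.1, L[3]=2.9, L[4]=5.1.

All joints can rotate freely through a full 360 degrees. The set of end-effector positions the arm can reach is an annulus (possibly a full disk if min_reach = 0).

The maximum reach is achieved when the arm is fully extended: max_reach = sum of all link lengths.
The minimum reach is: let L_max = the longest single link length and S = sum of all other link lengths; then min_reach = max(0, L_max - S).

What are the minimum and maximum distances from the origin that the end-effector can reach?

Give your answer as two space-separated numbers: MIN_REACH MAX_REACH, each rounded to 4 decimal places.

Link lengths: [5.6, 10.7, 1.1, 2.9, 5.1]
max_reach = 5.6 + 10.7 + 1.1 + 2.9 + 5.1 = 25.4
L_max = max([5.6, 10.7, 1.1, 2.9, 5.1]) = 10.7
S (sum of others) = 25.4 - 10.7 = 14.7
min_reach = max(0, 10.7 - 14.7) = max(0, -4) = 0

Answer: 0.0000 25.4000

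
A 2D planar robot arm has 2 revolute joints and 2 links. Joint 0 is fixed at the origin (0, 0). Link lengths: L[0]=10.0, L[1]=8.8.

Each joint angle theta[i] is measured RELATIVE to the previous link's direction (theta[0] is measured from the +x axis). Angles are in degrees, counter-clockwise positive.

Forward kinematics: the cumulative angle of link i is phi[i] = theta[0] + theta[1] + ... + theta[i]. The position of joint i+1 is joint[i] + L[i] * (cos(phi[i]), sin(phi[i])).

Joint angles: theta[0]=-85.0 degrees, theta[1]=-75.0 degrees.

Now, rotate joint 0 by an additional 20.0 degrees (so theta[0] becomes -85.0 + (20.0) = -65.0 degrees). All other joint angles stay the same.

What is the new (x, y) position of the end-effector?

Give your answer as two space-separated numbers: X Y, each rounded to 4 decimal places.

Answer: -2.5150 -14.7196

Derivation:
joint[0] = (0.0000, 0.0000)  (base)
link 0: phi[0] = -65 = -65 deg
  cos(-65 deg) = 0.4226, sin(-65 deg) = -0.9063
  joint[1] = (0.0000, 0.0000) + 10 * (0.4226, -0.9063) = (0.0000 + 4.2262, 0.0000 + -9.0631) = (4.2262, -9.0631)
link 1: phi[1] = -65 + -75 = -140 deg
  cos(-140 deg) = -0.7660, sin(-140 deg) = -0.6428
  joint[2] = (4.2262, -9.0631) + 8.8 * (-0.7660, -0.6428) = (4.2262 + -6.7412, -9.0631 + -5.6565) = (-2.5150, -14.7196)
End effector: (-2.5150, -14.7196)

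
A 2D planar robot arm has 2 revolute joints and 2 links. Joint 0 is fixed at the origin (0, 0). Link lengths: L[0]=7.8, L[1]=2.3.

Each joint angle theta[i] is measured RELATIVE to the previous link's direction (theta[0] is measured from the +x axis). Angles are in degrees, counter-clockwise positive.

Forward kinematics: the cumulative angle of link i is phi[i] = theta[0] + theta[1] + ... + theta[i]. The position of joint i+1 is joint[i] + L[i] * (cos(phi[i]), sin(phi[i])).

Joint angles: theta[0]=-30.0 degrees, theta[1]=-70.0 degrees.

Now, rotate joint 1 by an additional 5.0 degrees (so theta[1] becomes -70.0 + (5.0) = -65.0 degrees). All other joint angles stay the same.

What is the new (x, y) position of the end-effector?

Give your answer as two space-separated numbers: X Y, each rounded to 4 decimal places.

joint[0] = (0.0000, 0.0000)  (base)
link 0: phi[0] = -30 = -30 deg
  cos(-30 deg) = 0.8660, sin(-30 deg) = -0.5000
  joint[1] = (0.0000, 0.0000) + 7.8 * (0.8660, -0.5000) = (0.0000 + 6.7550, 0.0000 + -3.9000) = (6.7550, -3.9000)
link 1: phi[1] = -30 + -65 = -95 deg
  cos(-95 deg) = -0.0872, sin(-95 deg) = -0.9962
  joint[2] = (6.7550, -3.9000) + 2.3 * (-0.0872, -0.9962) = (6.7550 + -0.2005, -3.9000 + -2.2912) = (6.5545, -6.1912)
End effector: (6.5545, -6.1912)

Answer: 6.5545 -6.1912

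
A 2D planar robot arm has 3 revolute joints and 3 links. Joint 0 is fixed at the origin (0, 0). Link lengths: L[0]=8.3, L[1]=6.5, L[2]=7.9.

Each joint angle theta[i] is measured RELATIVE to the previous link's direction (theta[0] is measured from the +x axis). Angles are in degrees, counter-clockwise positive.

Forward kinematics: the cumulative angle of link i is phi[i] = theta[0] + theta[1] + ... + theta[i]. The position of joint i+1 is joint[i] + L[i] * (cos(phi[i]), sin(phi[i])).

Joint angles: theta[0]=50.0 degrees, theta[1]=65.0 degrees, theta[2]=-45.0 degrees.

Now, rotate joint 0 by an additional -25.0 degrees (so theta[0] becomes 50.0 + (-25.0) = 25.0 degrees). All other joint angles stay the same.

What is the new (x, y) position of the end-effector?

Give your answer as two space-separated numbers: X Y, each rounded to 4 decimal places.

Answer: 13.1085 15.5939

Derivation:
joint[0] = (0.0000, 0.0000)  (base)
link 0: phi[0] = 25 = 25 deg
  cos(25 deg) = 0.9063, sin(25 deg) = 0.4226
  joint[1] = (0.0000, 0.0000) + 8.3 * (0.9063, 0.4226) = (0.0000 + 7.5224, 0.0000 + 3.5077) = (7.5224, 3.5077)
link 1: phi[1] = 25 + 65 = 90 deg
  cos(90 deg) = 0.0000, sin(90 deg) = 1.0000
  joint[2] = (7.5224, 3.5077) + 6.5 * (0.0000, 1.0000) = (7.5224 + 0.0000, 3.5077 + 6.5000) = (7.5224, 10.0077)
link 2: phi[2] = 25 + 65 + -45 = 45 deg
  cos(45 deg) = 0.7071, sin(45 deg) = 0.7071
  joint[3] = (7.5224, 10.0077) + 7.9 * (0.7071, 0.7071) = (7.5224 + 5.5861, 10.0077 + 5.5861) = (13.1085, 15.5939)
End effector: (13.1085, 15.5939)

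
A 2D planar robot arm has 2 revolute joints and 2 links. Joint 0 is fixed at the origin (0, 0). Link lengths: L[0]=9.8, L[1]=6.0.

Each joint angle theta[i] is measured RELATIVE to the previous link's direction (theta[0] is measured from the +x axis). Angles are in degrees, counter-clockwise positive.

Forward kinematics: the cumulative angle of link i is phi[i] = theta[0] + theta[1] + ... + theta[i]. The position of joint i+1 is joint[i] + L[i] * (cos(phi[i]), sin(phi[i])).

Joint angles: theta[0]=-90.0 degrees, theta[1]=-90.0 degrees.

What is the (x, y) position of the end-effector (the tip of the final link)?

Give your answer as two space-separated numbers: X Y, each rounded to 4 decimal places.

Answer: -6.0000 -9.8000

Derivation:
joint[0] = (0.0000, 0.0000)  (base)
link 0: phi[0] = -90 = -90 deg
  cos(-90 deg) = 0.0000, sin(-90 deg) = -1.0000
  joint[1] = (0.0000, 0.0000) + 9.8 * (0.0000, -1.0000) = (0.0000 + 0.0000, 0.0000 + -9.8000) = (0.0000, -9.8000)
link 1: phi[1] = -90 + -90 = -180 deg
  cos(-180 deg) = -1.0000, sin(-180 deg) = -0.0000
  joint[2] = (0.0000, -9.8000) + 6 * (-1.0000, -0.0000) = (0.0000 + -6.0000, -9.8000 + -0.0000) = (-6.0000, -9.8000)
End effector: (-6.0000, -9.8000)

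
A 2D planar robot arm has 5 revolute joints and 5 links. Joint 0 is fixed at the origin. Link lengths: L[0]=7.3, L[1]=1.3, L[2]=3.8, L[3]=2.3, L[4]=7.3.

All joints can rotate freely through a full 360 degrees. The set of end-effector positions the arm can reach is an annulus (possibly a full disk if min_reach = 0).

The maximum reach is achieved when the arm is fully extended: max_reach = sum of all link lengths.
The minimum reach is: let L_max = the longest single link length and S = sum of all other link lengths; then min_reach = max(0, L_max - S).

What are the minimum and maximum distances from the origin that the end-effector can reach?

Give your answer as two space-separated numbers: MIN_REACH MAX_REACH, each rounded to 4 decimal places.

Answer: 0.0000 22.0000

Derivation:
Link lengths: [7.3, 1.3, 3.8, 2.3, 7.3]
max_reach = 7.3 + 1.3 + 3.8 + 2.3 + 7.3 = 22
L_max = max([7.3, 1.3, 3.8, 2.3, 7.3]) = 7.3
S (sum of others) = 22 - 7.3 = 14.7
min_reach = max(0, 7.3 - 14.7) = max(0, -7.4) = 0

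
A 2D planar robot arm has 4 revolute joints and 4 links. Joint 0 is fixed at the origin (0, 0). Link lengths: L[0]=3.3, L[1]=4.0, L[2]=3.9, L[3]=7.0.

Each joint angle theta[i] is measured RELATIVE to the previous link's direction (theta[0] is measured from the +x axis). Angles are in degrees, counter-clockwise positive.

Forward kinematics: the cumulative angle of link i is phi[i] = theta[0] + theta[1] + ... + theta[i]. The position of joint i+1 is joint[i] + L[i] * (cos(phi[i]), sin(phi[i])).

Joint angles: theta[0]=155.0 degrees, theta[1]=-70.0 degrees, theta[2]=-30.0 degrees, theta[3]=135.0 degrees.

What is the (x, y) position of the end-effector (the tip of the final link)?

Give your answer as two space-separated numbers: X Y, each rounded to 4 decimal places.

joint[0] = (0.0000, 0.0000)  (base)
link 0: phi[0] = 155 = 155 deg
  cos(155 deg) = -0.9063, sin(155 deg) = 0.4226
  joint[1] = (0.0000, 0.0000) + 3.3 * (-0.9063, 0.4226) = (0.0000 + -2.9908, 0.0000 + 1.3946) = (-2.9908, 1.3946)
link 1: phi[1] = 155 + -70 = 85 deg
  cos(85 deg) = 0.0872, sin(85 deg) = 0.9962
  joint[2] = (-2.9908, 1.3946) + 4 * (0.0872, 0.9962) = (-2.9908 + 0.3486, 1.3946 + 3.9848) = (-2.6422, 5.3794)
link 2: phi[2] = 155 + -70 + -30 = 55 deg
  cos(55 deg) = 0.5736, sin(55 deg) = 0.8192
  joint[3] = (-2.6422, 5.3794) + 3.9 * (0.5736, 0.8192) = (-2.6422 + 2.2369, 5.3794 + 3.1947) = (-0.4052, 8.5741)
link 3: phi[3] = 155 + -70 + -30 + 135 = 190 deg
  cos(190 deg) = -0.9848, sin(190 deg) = -0.1736
  joint[4] = (-0.4052, 8.5741) + 7 * (-0.9848, -0.1736) = (-0.4052 + -6.8937, 8.5741 + -1.2155) = (-7.2989, 7.3586)
End effector: (-7.2989, 7.3586)

Answer: -7.2989 7.3586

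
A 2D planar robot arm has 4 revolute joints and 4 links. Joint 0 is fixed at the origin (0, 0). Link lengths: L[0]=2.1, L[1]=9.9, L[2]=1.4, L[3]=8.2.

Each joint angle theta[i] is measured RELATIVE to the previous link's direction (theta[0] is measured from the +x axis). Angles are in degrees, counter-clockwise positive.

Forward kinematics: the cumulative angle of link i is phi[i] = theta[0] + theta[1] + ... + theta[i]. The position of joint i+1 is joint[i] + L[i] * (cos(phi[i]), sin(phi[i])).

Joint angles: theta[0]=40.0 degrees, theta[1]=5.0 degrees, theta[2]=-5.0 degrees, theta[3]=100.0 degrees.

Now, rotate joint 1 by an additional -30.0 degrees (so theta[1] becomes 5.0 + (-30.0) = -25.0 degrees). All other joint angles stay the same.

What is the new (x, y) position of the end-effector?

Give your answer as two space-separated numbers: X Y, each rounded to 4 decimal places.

joint[0] = (0.0000, 0.0000)  (base)
link 0: phi[0] = 40 = 40 deg
  cos(40 deg) = 0.7660, sin(40 deg) = 0.6428
  joint[1] = (0.0000, 0.0000) + 2.1 * (0.7660, 0.6428) = (0.0000 + 1.6087, 0.0000 + 1.3499) = (1.6087, 1.3499)
link 1: phi[1] = 40 + -25 = 15 deg
  cos(15 deg) = 0.9659, sin(15 deg) = 0.2588
  joint[2] = (1.6087, 1.3499) + 9.9 * (0.9659, 0.2588) = (1.6087 + 9.5627, 1.3499 + 2.5623) = (11.1714, 3.9122)
link 2: phi[2] = 40 + -25 + -5 = 10 deg
  cos(10 deg) = 0.9848, sin(10 deg) = 0.1736
  joint[3] = (11.1714, 3.9122) + 1.4 * (0.9848, 0.1736) = (11.1714 + 1.3787, 3.9122 + 0.2431) = (12.5501, 4.1553)
link 3: phi[3] = 40 + -25 + -5 + 100 = 110 deg
  cos(110 deg) = -0.3420, sin(110 deg) = 0.9397
  joint[4] = (12.5501, 4.1553) + 8.2 * (-0.3420, 0.9397) = (12.5501 + -2.8046, 4.1553 + 7.7055) = (9.7455, 11.8607)
End effector: (9.7455, 11.8607)

Answer: 9.7455 11.8607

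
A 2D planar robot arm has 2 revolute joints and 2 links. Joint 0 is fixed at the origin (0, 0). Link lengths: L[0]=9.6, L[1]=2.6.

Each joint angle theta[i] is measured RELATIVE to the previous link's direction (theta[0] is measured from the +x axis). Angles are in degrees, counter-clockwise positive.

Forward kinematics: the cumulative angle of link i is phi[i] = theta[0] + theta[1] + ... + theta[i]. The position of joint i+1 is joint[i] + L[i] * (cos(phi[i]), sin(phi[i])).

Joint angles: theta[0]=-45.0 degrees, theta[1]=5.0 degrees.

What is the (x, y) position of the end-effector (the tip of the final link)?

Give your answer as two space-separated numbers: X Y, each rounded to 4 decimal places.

joint[0] = (0.0000, 0.0000)  (base)
link 0: phi[0] = -45 = -45 deg
  cos(-45 deg) = 0.7071, sin(-45 deg) = -0.7071
  joint[1] = (0.0000, 0.0000) + 9.6 * (0.7071, -0.7071) = (0.0000 + 6.7882, 0.0000 + -6.7882) = (6.7882, -6.7882)
link 1: phi[1] = -45 + 5 = -40 deg
  cos(-40 deg) = 0.7660, sin(-40 deg) = -0.6428
  joint[2] = (6.7882, -6.7882) + 2.6 * (0.7660, -0.6428) = (6.7882 + 1.9917, -6.7882 + -1.6712) = (8.7799, -8.4595)
End effector: (8.7799, -8.4595)

Answer: 8.7799 -8.4595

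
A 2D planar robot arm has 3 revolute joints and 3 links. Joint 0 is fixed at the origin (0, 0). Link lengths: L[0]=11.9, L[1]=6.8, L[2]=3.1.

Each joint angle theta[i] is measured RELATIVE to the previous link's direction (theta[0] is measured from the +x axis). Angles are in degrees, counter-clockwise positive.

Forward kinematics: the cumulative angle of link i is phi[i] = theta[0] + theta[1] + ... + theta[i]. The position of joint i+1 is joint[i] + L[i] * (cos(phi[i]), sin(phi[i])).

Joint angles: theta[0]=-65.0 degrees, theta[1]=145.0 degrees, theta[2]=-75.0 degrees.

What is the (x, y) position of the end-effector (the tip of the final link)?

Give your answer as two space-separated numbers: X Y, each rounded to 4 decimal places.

Answer: 9.2982 -3.8182

Derivation:
joint[0] = (0.0000, 0.0000)  (base)
link 0: phi[0] = -65 = -65 deg
  cos(-65 deg) = 0.4226, sin(-65 deg) = -0.9063
  joint[1] = (0.0000, 0.0000) + 11.9 * (0.4226, -0.9063) = (0.0000 + 5.0292, 0.0000 + -10.7851) = (5.0292, -10.7851)
link 1: phi[1] = -65 + 145 = 80 deg
  cos(80 deg) = 0.1736, sin(80 deg) = 0.9848
  joint[2] = (5.0292, -10.7851) + 6.8 * (0.1736, 0.9848) = (5.0292 + 1.1808, -10.7851 + 6.6967) = (6.2100, -4.0884)
link 2: phi[2] = -65 + 145 + -75 = 5 deg
  cos(5 deg) = 0.9962, sin(5 deg) = 0.0872
  joint[3] = (6.2100, -4.0884) + 3.1 * (0.9962, 0.0872) = (6.2100 + 3.0882, -4.0884 + 0.2702) = (9.2982, -3.8182)
End effector: (9.2982, -3.8182)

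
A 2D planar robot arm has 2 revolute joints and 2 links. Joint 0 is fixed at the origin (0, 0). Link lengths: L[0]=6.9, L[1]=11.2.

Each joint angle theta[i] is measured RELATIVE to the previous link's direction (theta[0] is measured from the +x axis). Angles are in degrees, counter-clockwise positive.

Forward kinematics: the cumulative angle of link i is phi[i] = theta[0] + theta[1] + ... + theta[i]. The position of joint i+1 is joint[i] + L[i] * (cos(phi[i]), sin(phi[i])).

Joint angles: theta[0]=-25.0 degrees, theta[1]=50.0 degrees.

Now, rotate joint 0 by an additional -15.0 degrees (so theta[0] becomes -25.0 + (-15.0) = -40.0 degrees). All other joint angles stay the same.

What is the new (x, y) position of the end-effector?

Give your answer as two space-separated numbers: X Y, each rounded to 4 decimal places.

joint[0] = (0.0000, 0.0000)  (base)
link 0: phi[0] = -40 = -40 deg
  cos(-40 deg) = 0.7660, sin(-40 deg) = -0.6428
  joint[1] = (0.0000, 0.0000) + 6.9 * (0.7660, -0.6428) = (0.0000 + 5.2857, 0.0000 + -4.4352) = (5.2857, -4.4352)
link 1: phi[1] = -40 + 50 = 10 deg
  cos(10 deg) = 0.9848, sin(10 deg) = 0.1736
  joint[2] = (5.2857, -4.4352) + 11.2 * (0.9848, 0.1736) = (5.2857 + 11.0298, -4.4352 + 1.9449) = (16.3156, -2.4904)
End effector: (16.3156, -2.4904)

Answer: 16.3156 -2.4904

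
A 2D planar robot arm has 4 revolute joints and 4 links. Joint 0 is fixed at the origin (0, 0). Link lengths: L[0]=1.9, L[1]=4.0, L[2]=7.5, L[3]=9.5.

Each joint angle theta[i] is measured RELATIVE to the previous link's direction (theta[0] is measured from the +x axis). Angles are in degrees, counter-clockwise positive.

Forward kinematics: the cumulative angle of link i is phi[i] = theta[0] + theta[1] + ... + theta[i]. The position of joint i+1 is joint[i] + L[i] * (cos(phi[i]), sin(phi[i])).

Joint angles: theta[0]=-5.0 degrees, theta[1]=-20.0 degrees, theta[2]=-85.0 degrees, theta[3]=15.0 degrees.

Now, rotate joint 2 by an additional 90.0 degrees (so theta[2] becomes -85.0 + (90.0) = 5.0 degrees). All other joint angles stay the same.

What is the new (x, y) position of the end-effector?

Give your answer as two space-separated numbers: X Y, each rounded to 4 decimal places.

Answer: 22.0295 -5.2492

Derivation:
joint[0] = (0.0000, 0.0000)  (base)
link 0: phi[0] = -5 = -5 deg
  cos(-5 deg) = 0.9962, sin(-5 deg) = -0.0872
  joint[1] = (0.0000, 0.0000) + 1.9 * (0.9962, -0.0872) = (0.0000 + 1.8928, 0.0000 + -0.1656) = (1.8928, -0.1656)
link 1: phi[1] = -5 + -20 = -25 deg
  cos(-25 deg) = 0.9063, sin(-25 deg) = -0.4226
  joint[2] = (1.8928, -0.1656) + 4 * (0.9063, -0.4226) = (1.8928 + 3.6252, -0.1656 + -1.6905) = (5.5180, -1.8561)
link 2: phi[2] = -5 + -20 + 5 = -20 deg
  cos(-20 deg) = 0.9397, sin(-20 deg) = -0.3420
  joint[3] = (5.5180, -1.8561) + 7.5 * (0.9397, -0.3420) = (5.5180 + 7.0477, -1.8561 + -2.5652) = (12.5657, -4.4212)
link 3: phi[3] = -5 + -20 + 5 + 15 = -5 deg
  cos(-5 deg) = 0.9962, sin(-5 deg) = -0.0872
  joint[4] = (12.5657, -4.4212) + 9.5 * (0.9962, -0.0872) = (12.5657 + 9.4638, -4.4212 + -0.8280) = (22.0295, -5.2492)
End effector: (22.0295, -5.2492)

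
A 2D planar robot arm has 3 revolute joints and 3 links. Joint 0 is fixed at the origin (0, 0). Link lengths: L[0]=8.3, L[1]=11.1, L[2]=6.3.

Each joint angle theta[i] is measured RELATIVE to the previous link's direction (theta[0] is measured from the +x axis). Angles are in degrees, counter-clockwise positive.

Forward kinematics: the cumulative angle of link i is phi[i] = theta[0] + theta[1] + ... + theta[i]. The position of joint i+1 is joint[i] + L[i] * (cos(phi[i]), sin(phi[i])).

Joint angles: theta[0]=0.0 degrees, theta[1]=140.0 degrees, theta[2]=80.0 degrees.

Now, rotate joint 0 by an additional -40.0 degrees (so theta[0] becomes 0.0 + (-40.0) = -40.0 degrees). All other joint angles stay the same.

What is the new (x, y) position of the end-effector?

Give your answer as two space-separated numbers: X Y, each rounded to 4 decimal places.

Answer: -1.8693 5.5962

Derivation:
joint[0] = (0.0000, 0.0000)  (base)
link 0: phi[0] = -40 = -40 deg
  cos(-40 deg) = 0.7660, sin(-40 deg) = -0.6428
  joint[1] = (0.0000, 0.0000) + 8.3 * (0.7660, -0.6428) = (0.0000 + 6.3582, 0.0000 + -5.3351) = (6.3582, -5.3351)
link 1: phi[1] = -40 + 140 = 100 deg
  cos(100 deg) = -0.1736, sin(100 deg) = 0.9848
  joint[2] = (6.3582, -5.3351) + 11.1 * (-0.1736, 0.9848) = (6.3582 + -1.9275, -5.3351 + 10.9314) = (4.4307, 5.5962)
link 2: phi[2] = -40 + 140 + 80 = 180 deg
  cos(180 deg) = -1.0000, sin(180 deg) = 0.0000
  joint[3] = (4.4307, 5.5962) + 6.3 * (-1.0000, 0.0000) = (4.4307 + -6.3000, 5.5962 + 0.0000) = (-1.8693, 5.5962)
End effector: (-1.8693, 5.5962)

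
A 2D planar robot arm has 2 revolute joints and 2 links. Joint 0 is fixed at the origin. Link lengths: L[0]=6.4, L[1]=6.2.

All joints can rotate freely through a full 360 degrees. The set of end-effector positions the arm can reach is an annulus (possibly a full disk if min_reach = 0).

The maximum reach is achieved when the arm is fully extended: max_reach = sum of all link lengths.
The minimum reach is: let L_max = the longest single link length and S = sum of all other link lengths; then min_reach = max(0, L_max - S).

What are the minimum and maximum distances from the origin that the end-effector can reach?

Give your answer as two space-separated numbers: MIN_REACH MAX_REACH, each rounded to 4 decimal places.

Answer: 0.2000 12.6000

Derivation:
Link lengths: [6.4, 6.2]
max_reach = 6.4 + 6.2 = 12.6
L_max = max([6.4, 6.2]) = 6.4
S (sum of others) = 12.6 - 6.4 = 6.2
min_reach = max(0, 6.4 - 6.2) = max(0, 0.2) = 0.2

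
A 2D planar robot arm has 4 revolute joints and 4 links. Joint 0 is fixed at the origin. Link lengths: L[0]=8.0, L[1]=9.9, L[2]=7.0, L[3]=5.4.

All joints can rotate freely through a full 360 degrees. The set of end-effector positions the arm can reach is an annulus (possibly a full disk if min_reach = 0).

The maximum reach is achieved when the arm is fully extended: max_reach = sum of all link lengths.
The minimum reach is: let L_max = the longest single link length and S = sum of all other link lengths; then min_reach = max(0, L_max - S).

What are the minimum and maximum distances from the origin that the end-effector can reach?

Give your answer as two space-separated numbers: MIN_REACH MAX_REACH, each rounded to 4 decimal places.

Answer: 0.0000 30.3000

Derivation:
Link lengths: [8.0, 9.9, 7.0, 5.4]
max_reach = 8 + 9.9 + 7 + 5.4 = 30.3
L_max = max([8.0, 9.9, 7.0, 5.4]) = 9.9
S (sum of others) = 30.3 - 9.9 = 20.4
min_reach = max(0, 9.9 - 20.4) = max(0, -10.5) = 0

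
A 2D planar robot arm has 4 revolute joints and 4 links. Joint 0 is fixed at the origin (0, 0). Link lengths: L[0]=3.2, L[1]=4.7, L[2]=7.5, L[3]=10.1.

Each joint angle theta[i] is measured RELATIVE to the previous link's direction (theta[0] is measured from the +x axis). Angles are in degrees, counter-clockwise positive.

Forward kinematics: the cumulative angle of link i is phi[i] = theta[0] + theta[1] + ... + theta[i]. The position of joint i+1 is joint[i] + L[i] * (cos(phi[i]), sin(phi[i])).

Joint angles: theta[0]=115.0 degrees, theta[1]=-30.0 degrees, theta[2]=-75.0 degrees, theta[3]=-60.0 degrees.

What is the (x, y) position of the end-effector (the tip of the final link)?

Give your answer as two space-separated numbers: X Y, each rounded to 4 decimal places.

Answer: 12.9355 1.1476

Derivation:
joint[0] = (0.0000, 0.0000)  (base)
link 0: phi[0] = 115 = 115 deg
  cos(115 deg) = -0.4226, sin(115 deg) = 0.9063
  joint[1] = (0.0000, 0.0000) + 3.2 * (-0.4226, 0.9063) = (0.0000 + -1.3524, 0.0000 + 2.9002) = (-1.3524, 2.9002)
link 1: phi[1] = 115 + -30 = 85 deg
  cos(85 deg) = 0.0872, sin(85 deg) = 0.9962
  joint[2] = (-1.3524, 2.9002) + 4.7 * (0.0872, 0.9962) = (-1.3524 + 0.4096, 2.9002 + 4.6821) = (-0.9427, 7.5823)
link 2: phi[2] = 115 + -30 + -75 = 10 deg
  cos(10 deg) = 0.9848, sin(10 deg) = 0.1736
  joint[3] = (-0.9427, 7.5823) + 7.5 * (0.9848, 0.1736) = (-0.9427 + 7.3861, 7.5823 + 1.3024) = (6.4433, 8.8847)
link 3: phi[3] = 115 + -30 + -75 + -60 = -50 deg
  cos(-50 deg) = 0.6428, sin(-50 deg) = -0.7660
  joint[4] = (6.4433, 8.8847) + 10.1 * (0.6428, -0.7660) = (6.4433 + 6.4922, 8.8847 + -7.7370) = (12.9355, 1.1476)
End effector: (12.9355, 1.1476)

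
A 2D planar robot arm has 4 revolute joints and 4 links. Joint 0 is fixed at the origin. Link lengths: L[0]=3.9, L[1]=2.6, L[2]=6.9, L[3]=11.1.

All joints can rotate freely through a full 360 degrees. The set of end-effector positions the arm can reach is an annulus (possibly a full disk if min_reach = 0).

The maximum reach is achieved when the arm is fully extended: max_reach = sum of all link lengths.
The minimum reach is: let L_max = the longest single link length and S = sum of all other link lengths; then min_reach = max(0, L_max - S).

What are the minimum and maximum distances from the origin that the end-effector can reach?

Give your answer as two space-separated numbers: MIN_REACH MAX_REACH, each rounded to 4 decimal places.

Link lengths: [3.9, 2.6, 6.9, 11.1]
max_reach = 3.9 + 2.6 + 6.9 + 11.1 = 24.5
L_max = max([3.9, 2.6, 6.9, 11.1]) = 11.1
S (sum of others) = 24.5 - 11.1 = 13.4
min_reach = max(0, 11.1 - 13.4) = max(0, -2.3) = 0

Answer: 0.0000 24.5000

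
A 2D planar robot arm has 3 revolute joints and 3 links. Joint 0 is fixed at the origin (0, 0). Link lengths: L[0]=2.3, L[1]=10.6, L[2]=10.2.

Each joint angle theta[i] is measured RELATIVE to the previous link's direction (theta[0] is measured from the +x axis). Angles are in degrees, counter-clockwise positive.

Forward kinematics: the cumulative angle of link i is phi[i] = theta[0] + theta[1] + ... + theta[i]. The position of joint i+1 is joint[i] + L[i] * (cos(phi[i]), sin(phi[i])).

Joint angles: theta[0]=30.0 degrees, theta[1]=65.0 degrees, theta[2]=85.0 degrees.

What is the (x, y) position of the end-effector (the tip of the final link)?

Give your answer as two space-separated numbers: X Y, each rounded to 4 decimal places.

joint[0] = (0.0000, 0.0000)  (base)
link 0: phi[0] = 30 = 30 deg
  cos(30 deg) = 0.8660, sin(30 deg) = 0.5000
  joint[1] = (0.0000, 0.0000) + 2.3 * (0.8660, 0.5000) = (0.0000 + 1.9919, 0.0000 + 1.1500) = (1.9919, 1.1500)
link 1: phi[1] = 30 + 65 = 95 deg
  cos(95 deg) = -0.0872, sin(95 deg) = 0.9962
  joint[2] = (1.9919, 1.1500) + 10.6 * (-0.0872, 0.9962) = (1.9919 + -0.9239, 1.1500 + 10.5597) = (1.0680, 11.7097)
link 2: phi[2] = 30 + 65 + 85 = 180 deg
  cos(180 deg) = -1.0000, sin(180 deg) = 0.0000
  joint[3] = (1.0680, 11.7097) + 10.2 * (-1.0000, 0.0000) = (1.0680 + -10.2000, 11.7097 + 0.0000) = (-9.1320, 11.7097)
End effector: (-9.1320, 11.7097)

Answer: -9.1320 11.7097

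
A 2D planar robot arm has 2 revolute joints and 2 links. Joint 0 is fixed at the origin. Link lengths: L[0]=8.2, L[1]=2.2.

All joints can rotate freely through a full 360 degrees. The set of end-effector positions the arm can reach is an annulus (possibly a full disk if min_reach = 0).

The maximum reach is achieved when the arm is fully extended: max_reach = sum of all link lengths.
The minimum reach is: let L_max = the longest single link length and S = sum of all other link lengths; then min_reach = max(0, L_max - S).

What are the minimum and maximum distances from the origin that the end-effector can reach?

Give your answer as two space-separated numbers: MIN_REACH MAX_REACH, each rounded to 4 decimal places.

Answer: 6.0000 10.4000

Derivation:
Link lengths: [8.2, 2.2]
max_reach = 8.2 + 2.2 = 10.4
L_max = max([8.2, 2.2]) = 8.2
S (sum of others) = 10.4 - 8.2 = 2.2
min_reach = max(0, 8.2 - 2.2) = max(0, 6) = 6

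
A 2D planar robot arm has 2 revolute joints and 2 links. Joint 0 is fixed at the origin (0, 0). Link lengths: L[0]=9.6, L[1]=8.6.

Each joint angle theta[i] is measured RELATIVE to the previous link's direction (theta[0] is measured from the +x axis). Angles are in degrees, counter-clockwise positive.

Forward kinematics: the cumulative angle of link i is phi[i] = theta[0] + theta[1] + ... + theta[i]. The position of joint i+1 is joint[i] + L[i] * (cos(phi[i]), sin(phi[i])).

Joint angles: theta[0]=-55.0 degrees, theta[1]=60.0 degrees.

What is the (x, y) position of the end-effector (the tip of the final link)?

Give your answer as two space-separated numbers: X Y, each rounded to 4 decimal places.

joint[0] = (0.0000, 0.0000)  (base)
link 0: phi[0] = -55 = -55 deg
  cos(-55 deg) = 0.5736, sin(-55 deg) = -0.8192
  joint[1] = (0.0000, 0.0000) + 9.6 * (0.5736, -0.8192) = (0.0000 + 5.5063, 0.0000 + -7.8639) = (5.5063, -7.8639)
link 1: phi[1] = -55 + 60 = 5 deg
  cos(5 deg) = 0.9962, sin(5 deg) = 0.0872
  joint[2] = (5.5063, -7.8639) + 8.6 * (0.9962, 0.0872) = (5.5063 + 8.5673, -7.8639 + 0.7495) = (14.0736, -7.1143)
End effector: (14.0736, -7.1143)

Answer: 14.0736 -7.1143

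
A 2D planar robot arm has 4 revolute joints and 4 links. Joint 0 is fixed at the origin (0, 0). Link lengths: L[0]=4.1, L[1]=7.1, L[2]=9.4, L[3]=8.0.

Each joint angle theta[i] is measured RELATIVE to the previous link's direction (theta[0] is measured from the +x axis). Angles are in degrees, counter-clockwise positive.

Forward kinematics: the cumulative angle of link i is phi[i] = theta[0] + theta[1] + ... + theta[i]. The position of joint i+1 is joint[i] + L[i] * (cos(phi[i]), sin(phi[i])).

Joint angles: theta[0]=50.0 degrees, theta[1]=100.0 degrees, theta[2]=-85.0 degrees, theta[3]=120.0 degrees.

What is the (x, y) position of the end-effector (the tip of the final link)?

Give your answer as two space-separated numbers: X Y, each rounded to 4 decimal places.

joint[0] = (0.0000, 0.0000)  (base)
link 0: phi[0] = 50 = 50 deg
  cos(50 deg) = 0.6428, sin(50 deg) = 0.7660
  joint[1] = (0.0000, 0.0000) + 4.1 * (0.6428, 0.7660) = (0.0000 + 2.6354, 0.0000 + 3.1408) = (2.6354, 3.1408)
link 1: phi[1] = 50 + 100 = 150 deg
  cos(150 deg) = -0.8660, sin(150 deg) = 0.5000
  joint[2] = (2.6354, 3.1408) + 7.1 * (-0.8660, 0.5000) = (2.6354 + -6.1488, 3.1408 + 3.5500) = (-3.5134, 6.6908)
link 2: phi[2] = 50 + 100 + -85 = 65 deg
  cos(65 deg) = 0.4226, sin(65 deg) = 0.9063
  joint[3] = (-3.5134, 6.6908) + 9.4 * (0.4226, 0.9063) = (-3.5134 + 3.9726, 6.6908 + 8.5193) = (0.4593, 15.2101)
link 3: phi[3] = 50 + 100 + -85 + 120 = 185 deg
  cos(185 deg) = -0.9962, sin(185 deg) = -0.0872
  joint[4] = (0.4593, 15.2101) + 8 * (-0.9962, -0.0872) = (0.4593 + -7.9696, 15.2101 + -0.6972) = (-7.5103, 14.5128)
End effector: (-7.5103, 14.5128)

Answer: -7.5103 14.5128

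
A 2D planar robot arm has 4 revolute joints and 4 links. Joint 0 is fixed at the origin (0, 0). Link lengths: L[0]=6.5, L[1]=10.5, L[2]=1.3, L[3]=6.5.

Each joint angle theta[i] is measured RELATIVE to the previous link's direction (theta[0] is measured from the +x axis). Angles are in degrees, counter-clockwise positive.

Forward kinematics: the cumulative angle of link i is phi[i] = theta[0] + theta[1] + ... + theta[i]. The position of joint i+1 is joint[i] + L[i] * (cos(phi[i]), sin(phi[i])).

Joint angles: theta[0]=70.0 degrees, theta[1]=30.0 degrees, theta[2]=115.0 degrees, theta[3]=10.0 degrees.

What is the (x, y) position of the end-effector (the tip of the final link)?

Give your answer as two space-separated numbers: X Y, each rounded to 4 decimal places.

joint[0] = (0.0000, 0.0000)  (base)
link 0: phi[0] = 70 = 70 deg
  cos(70 deg) = 0.3420, sin(70 deg) = 0.9397
  joint[1] = (0.0000, 0.0000) + 6.5 * (0.3420, 0.9397) = (0.0000 + 2.2231, 0.0000 + 6.1080) = (2.2231, 6.1080)
link 1: phi[1] = 70 + 30 = 100 deg
  cos(100 deg) = -0.1736, sin(100 deg) = 0.9848
  joint[2] = (2.2231, 6.1080) + 10.5 * (-0.1736, 0.9848) = (2.2231 + -1.8233, 6.1080 + 10.3405) = (0.3998, 16.4485)
link 2: phi[2] = 70 + 30 + 115 = 215 deg
  cos(215 deg) = -0.8192, sin(215 deg) = -0.5736
  joint[3] = (0.3998, 16.4485) + 1.3 * (-0.8192, -0.5736) = (0.3998 + -1.0649, 16.4485 + -0.7456) = (-0.6651, 15.7028)
link 3: phi[3] = 70 + 30 + 115 + 10 = 225 deg
  cos(225 deg) = -0.7071, sin(225 deg) = -0.7071
  joint[4] = (-0.6651, 15.7028) + 6.5 * (-0.7071, -0.7071) = (-0.6651 + -4.5962, 15.7028 + -4.5962) = (-5.2613, 11.1066)
End effector: (-5.2613, 11.1066)

Answer: -5.2613 11.1066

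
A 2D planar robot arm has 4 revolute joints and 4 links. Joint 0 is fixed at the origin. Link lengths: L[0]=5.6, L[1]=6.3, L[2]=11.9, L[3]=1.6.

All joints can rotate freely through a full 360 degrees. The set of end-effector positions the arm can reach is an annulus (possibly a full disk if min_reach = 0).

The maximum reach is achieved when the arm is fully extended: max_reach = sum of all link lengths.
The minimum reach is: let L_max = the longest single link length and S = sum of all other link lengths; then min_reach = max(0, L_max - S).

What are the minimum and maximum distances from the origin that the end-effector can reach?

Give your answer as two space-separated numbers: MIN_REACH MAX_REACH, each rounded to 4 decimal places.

Answer: 0.0000 25.4000

Derivation:
Link lengths: [5.6, 6.3, 11.9, 1.6]
max_reach = 5.6 + 6.3 + 11.9 + 1.6 = 25.4
L_max = max([5.6, 6.3, 11.9, 1.6]) = 11.9
S (sum of others) = 25.4 - 11.9 = 13.5
min_reach = max(0, 11.9 - 13.5) = max(0, -1.6) = 0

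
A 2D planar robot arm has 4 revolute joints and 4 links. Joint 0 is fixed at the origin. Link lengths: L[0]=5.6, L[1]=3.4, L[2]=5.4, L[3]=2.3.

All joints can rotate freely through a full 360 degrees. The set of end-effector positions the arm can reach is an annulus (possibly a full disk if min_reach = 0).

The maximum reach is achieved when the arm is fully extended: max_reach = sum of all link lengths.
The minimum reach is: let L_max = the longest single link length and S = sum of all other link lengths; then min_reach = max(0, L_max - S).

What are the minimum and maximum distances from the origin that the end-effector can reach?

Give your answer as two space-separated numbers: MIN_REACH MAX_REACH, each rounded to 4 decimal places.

Answer: 0.0000 16.7000

Derivation:
Link lengths: [5.6, 3.4, 5.4, 2.3]
max_reach = 5.6 + 3.4 + 5.4 + 2.3 = 16.7
L_max = max([5.6, 3.4, 5.4, 2.3]) = 5.6
S (sum of others) = 16.7 - 5.6 = 11.1
min_reach = max(0, 5.6 - 11.1) = max(0, -5.5) = 0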